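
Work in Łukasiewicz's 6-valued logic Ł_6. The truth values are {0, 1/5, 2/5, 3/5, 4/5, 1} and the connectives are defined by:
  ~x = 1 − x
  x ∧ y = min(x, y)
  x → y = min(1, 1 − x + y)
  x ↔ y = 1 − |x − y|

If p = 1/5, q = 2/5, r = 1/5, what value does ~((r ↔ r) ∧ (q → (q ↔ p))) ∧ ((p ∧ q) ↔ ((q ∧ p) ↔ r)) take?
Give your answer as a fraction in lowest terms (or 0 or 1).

0

r ↔ r = 1/5 ↔ 1/5 = 1
q ↔ p = 2/5 ↔ 1/5 = 4/5
q → (q ↔ p) = 2/5 → 4/5 = 1
(r ↔ r) ∧ (q → (q ↔ p)) = 1 ∧ 1 = 1
~((r ↔ r) ∧ (q → (q ↔ p))) = ~1 = 0
p ∧ q = 1/5 ∧ 2/5 = 1/5
q ∧ p = 2/5 ∧ 1/5 = 1/5
(q ∧ p) ↔ r = 1/5 ↔ 1/5 = 1
(p ∧ q) ↔ ((q ∧ p) ↔ r) = 1/5 ↔ 1 = 1/5
~((r ↔ r) ∧ (q → (q ↔ p))) ∧ ((p ∧ q) ↔ ((q ∧ p) ↔ r)) = 0 ∧ 1/5 = 0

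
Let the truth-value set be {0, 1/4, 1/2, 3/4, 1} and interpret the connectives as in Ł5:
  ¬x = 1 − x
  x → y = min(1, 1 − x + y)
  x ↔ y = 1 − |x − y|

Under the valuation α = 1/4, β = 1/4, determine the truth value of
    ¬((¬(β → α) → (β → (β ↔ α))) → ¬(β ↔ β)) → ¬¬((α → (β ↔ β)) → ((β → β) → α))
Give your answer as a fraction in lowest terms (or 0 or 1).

1/4

β → α = 1/4 → 1/4 = 1
¬(β → α) = ¬1 = 0
β ↔ α = 1/4 ↔ 1/4 = 1
β → (β ↔ α) = 1/4 → 1 = 1
¬(β → α) → (β → (β ↔ α)) = 0 → 1 = 1
β ↔ β = 1/4 ↔ 1/4 = 1
¬(β ↔ β) = ¬1 = 0
(¬(β → α) → (β → (β ↔ α))) → ¬(β ↔ β) = 1 → 0 = 0
¬((¬(β → α) → (β → (β ↔ α))) → ¬(β ↔ β)) = ¬0 = 1
β ↔ β = 1/4 ↔ 1/4 = 1
α → (β ↔ β) = 1/4 → 1 = 1
β → β = 1/4 → 1/4 = 1
(β → β) → α = 1 → 1/4 = 1/4
(α → (β ↔ β)) → ((β → β) → α) = 1 → 1/4 = 1/4
¬((α → (β ↔ β)) → ((β → β) → α)) = ¬1/4 = 3/4
¬¬((α → (β ↔ β)) → ((β → β) → α)) = ¬3/4 = 1/4
¬((¬(β → α) → (β → (β ↔ α))) → ¬(β ↔ β)) → ¬¬((α → (β ↔ β)) → ((β → β) → α)) = 1 → 1/4 = 1/4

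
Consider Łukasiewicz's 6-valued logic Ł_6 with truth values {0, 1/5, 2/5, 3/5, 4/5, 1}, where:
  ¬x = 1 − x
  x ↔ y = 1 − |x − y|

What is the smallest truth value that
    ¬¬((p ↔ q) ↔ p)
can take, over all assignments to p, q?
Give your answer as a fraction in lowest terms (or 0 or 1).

Take p = 0, q = 0:
p ↔ q = 0 ↔ 0 = 1
(p ↔ q) ↔ p = 1 ↔ 0 = 0
¬((p ↔ q) ↔ p) = ¬0 = 1
¬¬((p ↔ q) ↔ p) = ¬1 = 0
No assignment yields a value below 0, so this is the minimum.

0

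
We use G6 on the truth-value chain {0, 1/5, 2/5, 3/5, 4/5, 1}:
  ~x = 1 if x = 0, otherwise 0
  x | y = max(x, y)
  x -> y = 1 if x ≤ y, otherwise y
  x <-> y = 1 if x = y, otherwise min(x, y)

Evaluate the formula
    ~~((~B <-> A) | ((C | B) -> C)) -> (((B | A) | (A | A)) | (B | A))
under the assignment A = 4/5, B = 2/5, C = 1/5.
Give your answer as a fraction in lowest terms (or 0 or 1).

4/5

~B = ~2/5 = 0
~B <-> A = 0 <-> 4/5 = 0
C | B = 1/5 | 2/5 = 2/5
(C | B) -> C = 2/5 -> 1/5 = 1/5
(~B <-> A) | ((C | B) -> C) = 0 | 1/5 = 1/5
~((~B <-> A) | ((C | B) -> C)) = ~1/5 = 0
~~((~B <-> A) | ((C | B) -> C)) = ~0 = 1
B | A = 2/5 | 4/5 = 4/5
A | A = 4/5 | 4/5 = 4/5
(B | A) | (A | A) = 4/5 | 4/5 = 4/5
B | A = 2/5 | 4/5 = 4/5
((B | A) | (A | A)) | (B | A) = 4/5 | 4/5 = 4/5
~~((~B <-> A) | ((C | B) -> C)) -> (((B | A) | (A | A)) | (B | A)) = 1 -> 4/5 = 4/5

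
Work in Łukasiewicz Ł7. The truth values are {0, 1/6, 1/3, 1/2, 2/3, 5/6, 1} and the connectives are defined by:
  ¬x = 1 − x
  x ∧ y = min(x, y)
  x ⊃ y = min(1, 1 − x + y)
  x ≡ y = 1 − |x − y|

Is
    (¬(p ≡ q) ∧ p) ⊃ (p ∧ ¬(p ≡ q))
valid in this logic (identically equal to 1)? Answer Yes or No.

At p = 2/3, q = 5/6, for instance:
p ≡ q = 2/3 ≡ 5/6 = 5/6
¬(p ≡ q) = ¬5/6 = 1/6
¬(p ≡ q) ∧ p = 1/6 ∧ 2/3 = 1/6
p ∧ ¬(p ≡ q) = 2/3 ∧ 1/6 = 1/6
(¬(p ≡ q) ∧ p) ⊃ (p ∧ ¬(p ≡ q)) = 1/6 ⊃ 1/6 = 1
and checking the remaining 48 assignments likewise gives ≥ 1 in every case.

Yes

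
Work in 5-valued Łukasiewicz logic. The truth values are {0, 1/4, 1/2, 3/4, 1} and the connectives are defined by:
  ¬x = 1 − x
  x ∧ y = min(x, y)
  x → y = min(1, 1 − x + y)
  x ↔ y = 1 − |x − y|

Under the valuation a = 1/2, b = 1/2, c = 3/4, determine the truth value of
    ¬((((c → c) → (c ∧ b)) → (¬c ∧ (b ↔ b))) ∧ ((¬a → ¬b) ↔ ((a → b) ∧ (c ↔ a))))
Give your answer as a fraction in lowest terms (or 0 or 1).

1/4

c → c = 3/4 → 3/4 = 1
c ∧ b = 3/4 ∧ 1/2 = 1/2
(c → c) → (c ∧ b) = 1 → 1/2 = 1/2
¬c = ¬3/4 = 1/4
b ↔ b = 1/2 ↔ 1/2 = 1
¬c ∧ (b ↔ b) = 1/4 ∧ 1 = 1/4
((c → c) → (c ∧ b)) → (¬c ∧ (b ↔ b)) = 1/2 → 1/4 = 3/4
¬a = ¬1/2 = 1/2
¬b = ¬1/2 = 1/2
¬a → ¬b = 1/2 → 1/2 = 1
a → b = 1/2 → 1/2 = 1
c ↔ a = 3/4 ↔ 1/2 = 3/4
(a → b) ∧ (c ↔ a) = 1 ∧ 3/4 = 3/4
(¬a → ¬b) ↔ ((a → b) ∧ (c ↔ a)) = 1 ↔ 3/4 = 3/4
(((c → c) → (c ∧ b)) → (¬c ∧ (b ↔ b))) ∧ ((¬a → ¬b) ↔ ((a → b) ∧ (c ↔ a))) = 3/4 ∧ 3/4 = 3/4
¬((((c → c) → (c ∧ b)) → (¬c ∧ (b ↔ b))) ∧ ((¬a → ¬b) ↔ ((a → b) ∧ (c ↔ a)))) = ¬3/4 = 1/4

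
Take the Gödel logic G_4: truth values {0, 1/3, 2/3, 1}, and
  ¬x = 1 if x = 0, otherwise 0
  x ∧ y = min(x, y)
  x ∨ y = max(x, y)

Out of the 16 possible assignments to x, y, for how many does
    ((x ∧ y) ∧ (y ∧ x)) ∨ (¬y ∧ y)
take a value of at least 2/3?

4

x = 0, y = 0 ↦ 0  <
x = 0, y = 1/3 ↦ 0  <
x = 0, y = 2/3 ↦ 0  <
x = 0, y = 1 ↦ 0  <
x = 1/3, y = 0 ↦ 0  <
x = 1/3, y = 1/3 ↦ 1/3  <
x = 1/3, y = 2/3 ↦ 1/3  <
x = 1/3, y = 1 ↦ 1/3  <
x = 2/3, y = 0 ↦ 0  <
x = 2/3, y = 1/3 ↦ 1/3  <
x = 2/3, y = 2/3 ↦ 2/3  ≥
x = 2/3, y = 1 ↦ 2/3  ≥
x = 1, y = 0 ↦ 0  <
x = 1, y = 1/3 ↦ 1/3  <
x = 1, y = 2/3 ↦ 2/3  ≥
x = 1, y = 1 ↦ 1  ≥
So 4 of the 16 assignments meet the threshold.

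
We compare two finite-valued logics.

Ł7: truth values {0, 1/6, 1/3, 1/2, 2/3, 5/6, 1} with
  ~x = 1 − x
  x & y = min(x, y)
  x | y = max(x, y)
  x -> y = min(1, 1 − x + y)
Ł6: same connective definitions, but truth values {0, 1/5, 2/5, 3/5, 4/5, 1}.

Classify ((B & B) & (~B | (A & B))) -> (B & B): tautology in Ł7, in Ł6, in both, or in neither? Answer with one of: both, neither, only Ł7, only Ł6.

both

In Ł7: every assignment gives 1 — tautology.
In Ł6: every assignment gives 1 — tautology.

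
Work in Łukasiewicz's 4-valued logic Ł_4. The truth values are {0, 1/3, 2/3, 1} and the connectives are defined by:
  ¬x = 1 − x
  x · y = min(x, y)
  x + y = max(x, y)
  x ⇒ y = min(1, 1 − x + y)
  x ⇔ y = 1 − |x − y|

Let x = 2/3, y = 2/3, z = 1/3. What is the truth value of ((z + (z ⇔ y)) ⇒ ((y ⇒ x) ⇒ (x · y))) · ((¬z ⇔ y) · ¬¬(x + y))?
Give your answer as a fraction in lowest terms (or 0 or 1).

z ⇔ y = 1/3 ⇔ 2/3 = 2/3
z + (z ⇔ y) = 1/3 + 2/3 = 2/3
y ⇒ x = 2/3 ⇒ 2/3 = 1
x · y = 2/3 · 2/3 = 2/3
(y ⇒ x) ⇒ (x · y) = 1 ⇒ 2/3 = 2/3
(z + (z ⇔ y)) ⇒ ((y ⇒ x) ⇒ (x · y)) = 2/3 ⇒ 2/3 = 1
¬z = ¬1/3 = 2/3
¬z ⇔ y = 2/3 ⇔ 2/3 = 1
x + y = 2/3 + 2/3 = 2/3
¬(x + y) = ¬2/3 = 1/3
¬¬(x + y) = ¬1/3 = 2/3
(¬z ⇔ y) · ¬¬(x + y) = 1 · 2/3 = 2/3
((z + (z ⇔ y)) ⇒ ((y ⇒ x) ⇒ (x · y))) · ((¬z ⇔ y) · ¬¬(x + y)) = 1 · 2/3 = 2/3

2/3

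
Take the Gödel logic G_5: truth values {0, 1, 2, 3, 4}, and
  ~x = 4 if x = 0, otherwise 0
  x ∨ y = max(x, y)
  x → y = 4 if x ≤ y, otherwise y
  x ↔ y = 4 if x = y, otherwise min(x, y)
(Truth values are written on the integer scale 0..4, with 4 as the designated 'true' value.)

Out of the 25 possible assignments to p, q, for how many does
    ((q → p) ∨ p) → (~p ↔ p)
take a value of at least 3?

4

value 4: 4 assignments (counts)
value 0: 21 assignments
So 4 of the 25 assignments meet the threshold.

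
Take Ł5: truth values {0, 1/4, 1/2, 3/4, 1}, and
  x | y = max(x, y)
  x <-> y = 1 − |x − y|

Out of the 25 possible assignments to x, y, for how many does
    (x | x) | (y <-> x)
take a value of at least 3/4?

18

value 1: 9 assignments (counts)
value 3/4: 9 assignments (counts)
value 1/2: 4 assignments
value 1/4: 2 assignments
value 0: 1 assignment
So 18 of the 25 assignments meet the threshold.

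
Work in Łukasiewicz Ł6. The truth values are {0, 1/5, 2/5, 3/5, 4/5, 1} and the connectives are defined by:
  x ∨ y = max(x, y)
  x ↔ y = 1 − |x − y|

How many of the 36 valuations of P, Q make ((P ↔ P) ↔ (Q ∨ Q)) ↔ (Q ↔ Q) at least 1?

6

value 1: 6 assignments (counts)
value 4/5: 6 assignments
value 3/5: 6 assignments
value 2/5: 6 assignments
value 1/5: 6 assignments
value 0: 6 assignments
So 6 of the 36 assignments meet the threshold.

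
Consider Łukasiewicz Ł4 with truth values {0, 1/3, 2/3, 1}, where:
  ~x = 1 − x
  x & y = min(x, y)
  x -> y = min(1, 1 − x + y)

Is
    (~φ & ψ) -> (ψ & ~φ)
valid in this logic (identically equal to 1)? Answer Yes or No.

Yes

φ = 0, ψ = 0 ↦ 1
φ = 0, ψ = 1/3 ↦ 1
φ = 0, ψ = 2/3 ↦ 1
φ = 0, ψ = 1 ↦ 1
φ = 1/3, ψ = 0 ↦ 1
φ = 1/3, ψ = 1/3 ↦ 1
φ = 1/3, ψ = 2/3 ↦ 1
φ = 1/3, ψ = 1 ↦ 1
φ = 2/3, ψ = 0 ↦ 1
φ = 2/3, ψ = 1/3 ↦ 1
φ = 2/3, ψ = 2/3 ↦ 1
φ = 2/3, ψ = 1 ↦ 1
φ = 1, ψ = 0 ↦ 1
φ = 1, ψ = 1/3 ↦ 1
φ = 1, ψ = 2/3 ↦ 1
φ = 1, ψ = 1 ↦ 1
Every assignment gives a value ≥ 1.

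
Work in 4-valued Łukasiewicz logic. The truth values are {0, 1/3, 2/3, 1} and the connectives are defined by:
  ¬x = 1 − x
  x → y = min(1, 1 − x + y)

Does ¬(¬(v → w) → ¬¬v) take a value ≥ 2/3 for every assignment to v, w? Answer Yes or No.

Counterexample: take v = 0, w = 0.
v → w = 0 → 0 = 1
¬(v → w) = ¬1 = 0
¬v = ¬0 = 1
¬¬v = ¬1 = 0
¬(v → w) → ¬¬v = 0 → 0 = 1
¬(¬(v → w) → ¬¬v) = ¬1 = 0
This gives 0, which is below 2/3.

No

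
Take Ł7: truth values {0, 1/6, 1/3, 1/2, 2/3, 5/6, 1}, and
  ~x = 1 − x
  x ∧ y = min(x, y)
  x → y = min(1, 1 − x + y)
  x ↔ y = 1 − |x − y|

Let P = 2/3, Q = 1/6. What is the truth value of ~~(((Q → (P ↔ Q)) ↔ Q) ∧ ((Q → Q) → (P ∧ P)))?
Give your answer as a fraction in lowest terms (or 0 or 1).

1/6

P ↔ Q = 2/3 ↔ 1/6 = 1/2
Q → (P ↔ Q) = 1/6 → 1/2 = 1
(Q → (P ↔ Q)) ↔ Q = 1 ↔ 1/6 = 1/6
Q → Q = 1/6 → 1/6 = 1
P ∧ P = 2/3 ∧ 2/3 = 2/3
(Q → Q) → (P ∧ P) = 1 → 2/3 = 2/3
((Q → (P ↔ Q)) ↔ Q) ∧ ((Q → Q) → (P ∧ P)) = 1/6 ∧ 2/3 = 1/6
~(((Q → (P ↔ Q)) ↔ Q) ∧ ((Q → Q) → (P ∧ P))) = ~1/6 = 5/6
~~(((Q → (P ↔ Q)) ↔ Q) ∧ ((Q → Q) → (P ∧ P))) = ~5/6 = 1/6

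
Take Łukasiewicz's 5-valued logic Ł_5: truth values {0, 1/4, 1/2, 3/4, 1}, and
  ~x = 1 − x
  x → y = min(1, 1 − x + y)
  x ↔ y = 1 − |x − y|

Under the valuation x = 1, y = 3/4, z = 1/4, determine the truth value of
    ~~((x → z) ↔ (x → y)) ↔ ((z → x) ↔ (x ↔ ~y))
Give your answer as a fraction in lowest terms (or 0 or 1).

x → z = 1 → 1/4 = 1/4
x → y = 1 → 3/4 = 3/4
(x → z) ↔ (x → y) = 1/4 ↔ 3/4 = 1/2
~((x → z) ↔ (x → y)) = ~1/2 = 1/2
~~((x → z) ↔ (x → y)) = ~1/2 = 1/2
z → x = 1/4 → 1 = 1
~y = ~3/4 = 1/4
x ↔ ~y = 1 ↔ 1/4 = 1/4
(z → x) ↔ (x ↔ ~y) = 1 ↔ 1/4 = 1/4
~~((x → z) ↔ (x → y)) ↔ ((z → x) ↔ (x ↔ ~y)) = 1/2 ↔ 1/4 = 3/4

3/4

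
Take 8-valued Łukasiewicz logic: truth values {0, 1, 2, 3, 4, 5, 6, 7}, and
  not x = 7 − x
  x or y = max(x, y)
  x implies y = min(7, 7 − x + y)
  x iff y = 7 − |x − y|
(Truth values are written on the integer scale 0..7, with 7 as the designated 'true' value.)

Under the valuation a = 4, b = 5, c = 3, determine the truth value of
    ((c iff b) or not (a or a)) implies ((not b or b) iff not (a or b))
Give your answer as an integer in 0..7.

c iff b = 3 iff 5 = 5
a or a = 4 or 4 = 4
not (a or a) = not 4 = 3
(c iff b) or not (a or a) = 5 or 3 = 5
not b = not 5 = 2
not b or b = 2 or 5 = 5
a or b = 4 or 5 = 5
not (a or b) = not 5 = 2
(not b or b) iff not (a or b) = 5 iff 2 = 4
((c iff b) or not (a or a)) implies ((not b or b) iff not (a or b)) = 5 implies 4 = 6

6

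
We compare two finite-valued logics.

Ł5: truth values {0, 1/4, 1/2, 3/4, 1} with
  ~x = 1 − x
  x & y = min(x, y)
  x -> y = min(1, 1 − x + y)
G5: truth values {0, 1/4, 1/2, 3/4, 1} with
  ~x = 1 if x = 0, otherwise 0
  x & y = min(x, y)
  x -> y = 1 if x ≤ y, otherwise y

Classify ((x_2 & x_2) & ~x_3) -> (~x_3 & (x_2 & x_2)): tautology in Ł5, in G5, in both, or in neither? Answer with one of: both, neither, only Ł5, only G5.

In Ł5: every assignment gives 1 — tautology.
In G5: every assignment gives 1 — tautology.

both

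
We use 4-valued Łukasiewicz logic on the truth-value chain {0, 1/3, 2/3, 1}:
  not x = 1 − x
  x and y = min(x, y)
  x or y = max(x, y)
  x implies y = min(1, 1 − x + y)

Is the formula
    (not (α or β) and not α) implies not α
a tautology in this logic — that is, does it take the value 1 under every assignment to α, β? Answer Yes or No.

Yes

α = 0, β = 0 ↦ 1
α = 0, β = 1/3 ↦ 1
α = 0, β = 2/3 ↦ 1
α = 0, β = 1 ↦ 1
α = 1/3, β = 0 ↦ 1
α = 1/3, β = 1/3 ↦ 1
α = 1/3, β = 2/3 ↦ 1
α = 1/3, β = 1 ↦ 1
α = 2/3, β = 0 ↦ 1
α = 2/3, β = 1/3 ↦ 1
α = 2/3, β = 2/3 ↦ 1
α = 2/3, β = 1 ↦ 1
α = 1, β = 0 ↦ 1
α = 1, β = 1/3 ↦ 1
α = 1, β = 2/3 ↦ 1
α = 1, β = 1 ↦ 1
Every assignment gives a value ≥ 1.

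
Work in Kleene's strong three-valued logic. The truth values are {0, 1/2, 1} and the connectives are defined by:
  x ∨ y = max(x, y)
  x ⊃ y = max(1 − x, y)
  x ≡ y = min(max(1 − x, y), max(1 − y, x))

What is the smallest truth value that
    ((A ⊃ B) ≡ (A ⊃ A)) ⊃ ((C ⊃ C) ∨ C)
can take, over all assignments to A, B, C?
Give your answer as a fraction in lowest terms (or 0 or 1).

1/2

Take A = 0, B = 0, C = 1/2:
A ⊃ B = 0 ⊃ 0 = 1
A ⊃ A = 0 ⊃ 0 = 1
(A ⊃ B) ≡ (A ⊃ A) = 1 ≡ 1 = 1
C ⊃ C = 1/2 ⊃ 1/2 = 1/2
(C ⊃ C) ∨ C = 1/2 ∨ 1/2 = 1/2
((A ⊃ B) ≡ (A ⊃ A)) ⊃ ((C ⊃ C) ∨ C) = 1 ⊃ 1/2 = 1/2
No assignment yields a value below 1/2, so this is the minimum.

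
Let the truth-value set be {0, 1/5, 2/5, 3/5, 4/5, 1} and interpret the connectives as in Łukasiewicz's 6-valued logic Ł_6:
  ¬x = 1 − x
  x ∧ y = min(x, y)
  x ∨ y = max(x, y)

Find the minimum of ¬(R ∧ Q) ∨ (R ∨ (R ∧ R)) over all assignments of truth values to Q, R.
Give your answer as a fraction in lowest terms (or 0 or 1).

Take Q = 2/5, R = 2/5:
R ∧ Q = 2/5 ∧ 2/5 = 2/5
¬(R ∧ Q) = ¬2/5 = 3/5
R ∧ R = 2/5 ∧ 2/5 = 2/5
R ∨ (R ∧ R) = 2/5 ∨ 2/5 = 2/5
¬(R ∧ Q) ∨ (R ∨ (R ∧ R)) = 3/5 ∨ 2/5 = 3/5
No assignment yields a value below 3/5, so this is the minimum.

3/5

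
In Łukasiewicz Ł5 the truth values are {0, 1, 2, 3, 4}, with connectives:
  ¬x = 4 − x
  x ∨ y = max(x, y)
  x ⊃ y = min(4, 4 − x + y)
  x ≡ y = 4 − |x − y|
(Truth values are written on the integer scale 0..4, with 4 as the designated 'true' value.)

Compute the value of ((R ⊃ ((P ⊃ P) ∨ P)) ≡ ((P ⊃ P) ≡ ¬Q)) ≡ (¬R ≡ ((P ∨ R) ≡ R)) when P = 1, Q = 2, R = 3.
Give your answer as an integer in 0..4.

P ⊃ P = 1 ⊃ 1 = 4
(P ⊃ P) ∨ P = 4 ∨ 1 = 4
R ⊃ ((P ⊃ P) ∨ P) = 3 ⊃ 4 = 4
P ⊃ P = 1 ⊃ 1 = 4
¬Q = ¬2 = 2
(P ⊃ P) ≡ ¬Q = 4 ≡ 2 = 2
(R ⊃ ((P ⊃ P) ∨ P)) ≡ ((P ⊃ P) ≡ ¬Q) = 4 ≡ 2 = 2
¬R = ¬3 = 1
P ∨ R = 1 ∨ 3 = 3
(P ∨ R) ≡ R = 3 ≡ 3 = 4
¬R ≡ ((P ∨ R) ≡ R) = 1 ≡ 4 = 1
((R ⊃ ((P ⊃ P) ∨ P)) ≡ ((P ⊃ P) ≡ ¬Q)) ≡ (¬R ≡ ((P ∨ R) ≡ R)) = 2 ≡ 1 = 3

3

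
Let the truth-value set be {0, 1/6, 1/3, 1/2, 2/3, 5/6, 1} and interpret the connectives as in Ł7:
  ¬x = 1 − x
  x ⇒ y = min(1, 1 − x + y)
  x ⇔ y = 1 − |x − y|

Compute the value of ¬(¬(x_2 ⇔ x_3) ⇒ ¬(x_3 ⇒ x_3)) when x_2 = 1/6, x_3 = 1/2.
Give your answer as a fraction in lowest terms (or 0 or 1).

x_2 ⇔ x_3 = 1/6 ⇔ 1/2 = 2/3
¬(x_2 ⇔ x_3) = ¬2/3 = 1/3
x_3 ⇒ x_3 = 1/2 ⇒ 1/2 = 1
¬(x_3 ⇒ x_3) = ¬1 = 0
¬(x_2 ⇔ x_3) ⇒ ¬(x_3 ⇒ x_3) = 1/3 ⇒ 0 = 2/3
¬(¬(x_2 ⇔ x_3) ⇒ ¬(x_3 ⇒ x_3)) = ¬2/3 = 1/3

1/3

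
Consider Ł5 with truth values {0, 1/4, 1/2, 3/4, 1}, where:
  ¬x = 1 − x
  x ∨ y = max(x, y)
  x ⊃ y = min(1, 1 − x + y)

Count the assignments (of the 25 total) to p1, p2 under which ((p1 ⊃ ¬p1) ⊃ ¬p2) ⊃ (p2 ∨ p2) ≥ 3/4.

value 1: 12 assignments (counts)
value 3/4: 1 assignment (counts)
value 1/2: 5 assignments
value 1/4: 2 assignments
value 0: 5 assignments
So 13 of the 25 assignments meet the threshold.

13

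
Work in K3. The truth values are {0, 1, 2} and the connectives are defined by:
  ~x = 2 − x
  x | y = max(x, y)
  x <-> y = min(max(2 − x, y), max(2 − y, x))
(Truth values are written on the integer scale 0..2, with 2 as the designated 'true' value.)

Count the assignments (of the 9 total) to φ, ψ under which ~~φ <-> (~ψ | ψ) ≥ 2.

2

φ = 0, ψ = 0 ↦ 0  <
φ = 0, ψ = 1 ↦ 1  <
φ = 0, ψ = 2 ↦ 0  <
φ = 1, ψ = 0 ↦ 1  <
φ = 1, ψ = 1 ↦ 1  <
φ = 1, ψ = 2 ↦ 1  <
φ = 2, ψ = 0 ↦ 2  ≥
φ = 2, ψ = 1 ↦ 1  <
φ = 2, ψ = 2 ↦ 2  ≥
So 2 of the 9 assignments meet the threshold.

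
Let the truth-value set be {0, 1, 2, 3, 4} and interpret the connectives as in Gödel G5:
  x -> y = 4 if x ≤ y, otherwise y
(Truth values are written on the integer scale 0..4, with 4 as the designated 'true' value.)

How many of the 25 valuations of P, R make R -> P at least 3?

16

value 4: 15 assignments (counts)
value 3: 1 assignment (counts)
value 2: 2 assignments
value 1: 3 assignments
value 0: 4 assignments
So 16 of the 25 assignments meet the threshold.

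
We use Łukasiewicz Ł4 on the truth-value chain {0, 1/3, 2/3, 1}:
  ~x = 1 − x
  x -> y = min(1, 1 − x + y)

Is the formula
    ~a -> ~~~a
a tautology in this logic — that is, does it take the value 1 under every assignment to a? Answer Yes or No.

a = 0 ↦ 1
a = 1/3 ↦ 1
a = 2/3 ↦ 1
a = 1 ↦ 1
Every assignment gives a value ≥ 1.

Yes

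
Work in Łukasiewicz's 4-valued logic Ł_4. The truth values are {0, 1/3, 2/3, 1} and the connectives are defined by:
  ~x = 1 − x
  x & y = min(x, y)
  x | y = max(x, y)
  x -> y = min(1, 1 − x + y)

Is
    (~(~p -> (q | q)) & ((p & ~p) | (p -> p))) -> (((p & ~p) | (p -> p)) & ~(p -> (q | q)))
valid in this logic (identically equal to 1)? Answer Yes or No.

Counterexample: take p = 0, q = 0.
~p = ~0 = 1
q | q = 0 | 0 = 0
~p -> (q | q) = 1 -> 0 = 0
~(~p -> (q | q)) = ~0 = 1
~p = ~0 = 1
p & ~p = 0 & 1 = 0
p -> p = 0 -> 0 = 1
(p & ~p) | (p -> p) = 0 | 1 = 1
~(~p -> (q | q)) & ((p & ~p) | (p -> p)) = 1 & 1 = 1
~p = ~0 = 1
p & ~p = 0 & 1 = 0
p -> p = 0 -> 0 = 1
(p & ~p) | (p -> p) = 0 | 1 = 1
q | q = 0 | 0 = 0
p -> (q | q) = 0 -> 0 = 1
~(p -> (q | q)) = ~1 = 0
((p & ~p) | (p -> p)) & ~(p -> (q | q)) = 1 & 0 = 0
(~(~p -> (q | q)) & ((p & ~p) | (p -> p))) -> (((p & ~p) | (p -> p)) & ~(p -> (q | q))) = 1 -> 0 = 0
This gives 0 ≠ 1.

No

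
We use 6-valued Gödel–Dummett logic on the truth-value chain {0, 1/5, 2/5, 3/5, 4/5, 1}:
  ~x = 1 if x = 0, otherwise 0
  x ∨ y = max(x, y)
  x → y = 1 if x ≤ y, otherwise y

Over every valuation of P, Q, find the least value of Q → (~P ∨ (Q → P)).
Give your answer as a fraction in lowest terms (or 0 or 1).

1/5

Take P = 1/5, Q = 2/5:
~P = ~1/5 = 0
Q → P = 2/5 → 1/5 = 1/5
~P ∨ (Q → P) = 0 ∨ 1/5 = 1/5
Q → (~P ∨ (Q → P)) = 2/5 → 1/5 = 1/5
No assignment yields a value below 1/5, so this is the minimum.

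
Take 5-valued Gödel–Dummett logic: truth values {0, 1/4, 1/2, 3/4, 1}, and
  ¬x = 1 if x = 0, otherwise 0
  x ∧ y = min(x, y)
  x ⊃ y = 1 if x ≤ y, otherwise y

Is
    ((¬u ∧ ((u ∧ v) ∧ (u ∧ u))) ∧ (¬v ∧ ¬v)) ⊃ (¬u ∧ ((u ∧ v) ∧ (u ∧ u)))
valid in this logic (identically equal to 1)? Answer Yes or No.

Yes

At u = 0, v = 3/4, for instance:
¬u = ¬0 = 1
u ∧ v = 0 ∧ 3/4 = 0
u ∧ u = 0 ∧ 0 = 0
(u ∧ v) ∧ (u ∧ u) = 0 ∧ 0 = 0
¬u ∧ ((u ∧ v) ∧ (u ∧ u)) = 1 ∧ 0 = 0
¬v = ¬3/4 = 0
¬v = ¬3/4 = 0
¬v ∧ ¬v = 0 ∧ 0 = 0
(¬u ∧ ((u ∧ v) ∧ (u ∧ u))) ∧ (¬v ∧ ¬v) = 0 ∧ 0 = 0
((¬u ∧ ((u ∧ v) ∧ (u ∧ u))) ∧ (¬v ∧ ¬v)) ⊃ (¬u ∧ ((u ∧ v) ∧ (u ∧ u))) = 0 ⊃ 0 = 1
and checking the remaining 24 assignments likewise gives ≥ 1 in every case.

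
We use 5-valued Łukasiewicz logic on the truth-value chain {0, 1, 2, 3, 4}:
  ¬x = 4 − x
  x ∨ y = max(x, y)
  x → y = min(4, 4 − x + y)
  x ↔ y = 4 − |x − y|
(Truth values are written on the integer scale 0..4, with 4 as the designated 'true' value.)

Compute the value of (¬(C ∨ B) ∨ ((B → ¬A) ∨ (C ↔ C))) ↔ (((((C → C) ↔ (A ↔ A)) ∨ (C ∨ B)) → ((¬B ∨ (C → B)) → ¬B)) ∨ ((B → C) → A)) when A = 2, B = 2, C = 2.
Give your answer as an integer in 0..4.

C ∨ B = 2 ∨ 2 = 2
¬(C ∨ B) = ¬2 = 2
¬A = ¬2 = 2
B → ¬A = 2 → 2 = 4
C ↔ C = 2 ↔ 2 = 4
(B → ¬A) ∨ (C ↔ C) = 4 ∨ 4 = 4
¬(C ∨ B) ∨ ((B → ¬A) ∨ (C ↔ C)) = 2 ∨ 4 = 4
C → C = 2 → 2 = 4
A ↔ A = 2 ↔ 2 = 4
(C → C) ↔ (A ↔ A) = 4 ↔ 4 = 4
C ∨ B = 2 ∨ 2 = 2
((C → C) ↔ (A ↔ A)) ∨ (C ∨ B) = 4 ∨ 2 = 4
¬B = ¬2 = 2
C → B = 2 → 2 = 4
¬B ∨ (C → B) = 2 ∨ 4 = 4
¬B = ¬2 = 2
(¬B ∨ (C → B)) → ¬B = 4 → 2 = 2
(((C → C) ↔ (A ↔ A)) ∨ (C ∨ B)) → ((¬B ∨ (C → B)) → ¬B) = 4 → 2 = 2
B → C = 2 → 2 = 4
(B → C) → A = 4 → 2 = 2
((((C → C) ↔ (A ↔ A)) ∨ (C ∨ B)) → ((¬B ∨ (C → B)) → ¬B)) ∨ ((B → C) → A) = 2 ∨ 2 = 2
(¬(C ∨ B) ∨ ((B → ¬A) ∨ (C ↔ C))) ↔ (((((C → C) ↔ (A ↔ A)) ∨ (C ∨ B)) → ((¬B ∨ (C → B)) → ¬B)) ∨ ((B → C) → A)) = 4 ↔ 2 = 2

2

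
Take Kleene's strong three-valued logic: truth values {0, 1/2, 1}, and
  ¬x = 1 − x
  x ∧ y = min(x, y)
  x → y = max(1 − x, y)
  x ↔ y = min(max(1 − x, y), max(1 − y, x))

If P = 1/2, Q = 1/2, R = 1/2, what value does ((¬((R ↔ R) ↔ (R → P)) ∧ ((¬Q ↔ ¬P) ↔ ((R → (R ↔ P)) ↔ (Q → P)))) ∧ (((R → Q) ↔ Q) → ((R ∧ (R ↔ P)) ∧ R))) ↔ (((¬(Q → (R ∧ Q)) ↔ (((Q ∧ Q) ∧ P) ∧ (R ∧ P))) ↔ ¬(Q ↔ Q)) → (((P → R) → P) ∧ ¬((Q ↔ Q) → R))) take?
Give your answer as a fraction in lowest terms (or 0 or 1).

R ↔ R = 1/2 ↔ 1/2 = 1/2
R → P = 1/2 → 1/2 = 1/2
(R ↔ R) ↔ (R → P) = 1/2 ↔ 1/2 = 1/2
¬((R ↔ R) ↔ (R → P)) = ¬1/2 = 1/2
¬Q = ¬1/2 = 1/2
¬P = ¬1/2 = 1/2
¬Q ↔ ¬P = 1/2 ↔ 1/2 = 1/2
R ↔ P = 1/2 ↔ 1/2 = 1/2
R → (R ↔ P) = 1/2 → 1/2 = 1/2
Q → P = 1/2 → 1/2 = 1/2
(R → (R ↔ P)) ↔ (Q → P) = 1/2 ↔ 1/2 = 1/2
(¬Q ↔ ¬P) ↔ ((R → (R ↔ P)) ↔ (Q → P)) = 1/2 ↔ 1/2 = 1/2
¬((R ↔ R) ↔ (R → P)) ∧ ((¬Q ↔ ¬P) ↔ ((R → (R ↔ P)) ↔ (Q → P))) = 1/2 ∧ 1/2 = 1/2
R → Q = 1/2 → 1/2 = 1/2
(R → Q) ↔ Q = 1/2 ↔ 1/2 = 1/2
R ↔ P = 1/2 ↔ 1/2 = 1/2
R ∧ (R ↔ P) = 1/2 ∧ 1/2 = 1/2
(R ∧ (R ↔ P)) ∧ R = 1/2 ∧ 1/2 = 1/2
((R → Q) ↔ Q) → ((R ∧ (R ↔ P)) ∧ R) = 1/2 → 1/2 = 1/2
(¬((R ↔ R) ↔ (R → P)) ∧ ((¬Q ↔ ¬P) ↔ ((R → (R ↔ P)) ↔ (Q → P)))) ∧ (((R → Q) ↔ Q) → ((R ∧ (R ↔ P)) ∧ R)) = 1/2 ∧ 1/2 = 1/2
R ∧ Q = 1/2 ∧ 1/2 = 1/2
Q → (R ∧ Q) = 1/2 → 1/2 = 1/2
¬(Q → (R ∧ Q)) = ¬1/2 = 1/2
Q ∧ Q = 1/2 ∧ 1/2 = 1/2
(Q ∧ Q) ∧ P = 1/2 ∧ 1/2 = 1/2
R ∧ P = 1/2 ∧ 1/2 = 1/2
((Q ∧ Q) ∧ P) ∧ (R ∧ P) = 1/2 ∧ 1/2 = 1/2
¬(Q → (R ∧ Q)) ↔ (((Q ∧ Q) ∧ P) ∧ (R ∧ P)) = 1/2 ↔ 1/2 = 1/2
Q ↔ Q = 1/2 ↔ 1/2 = 1/2
¬(Q ↔ Q) = ¬1/2 = 1/2
(¬(Q → (R ∧ Q)) ↔ (((Q ∧ Q) ∧ P) ∧ (R ∧ P))) ↔ ¬(Q ↔ Q) = 1/2 ↔ 1/2 = 1/2
P → R = 1/2 → 1/2 = 1/2
(P → R) → P = 1/2 → 1/2 = 1/2
Q ↔ Q = 1/2 ↔ 1/2 = 1/2
(Q ↔ Q) → R = 1/2 → 1/2 = 1/2
¬((Q ↔ Q) → R) = ¬1/2 = 1/2
((P → R) → P) ∧ ¬((Q ↔ Q) → R) = 1/2 ∧ 1/2 = 1/2
((¬(Q → (R ∧ Q)) ↔ (((Q ∧ Q) ∧ P) ∧ (R ∧ P))) ↔ ¬(Q ↔ Q)) → (((P → R) → P) ∧ ¬((Q ↔ Q) → R)) = 1/2 → 1/2 = 1/2
((¬((R ↔ R) ↔ (R → P)) ∧ ((¬Q ↔ ¬P) ↔ ((R → (R ↔ P)) ↔ (Q → P)))) ∧ (((R → Q) ↔ Q) → ((R ∧ (R ↔ P)) ∧ R))) ↔ (((¬(Q → (R ∧ Q)) ↔ (((Q ∧ Q) ∧ P) ∧ (R ∧ P))) ↔ ¬(Q ↔ Q)) → (((P → R) → P) ∧ ¬((Q ↔ Q) → R))) = 1/2 ↔ 1/2 = 1/2

1/2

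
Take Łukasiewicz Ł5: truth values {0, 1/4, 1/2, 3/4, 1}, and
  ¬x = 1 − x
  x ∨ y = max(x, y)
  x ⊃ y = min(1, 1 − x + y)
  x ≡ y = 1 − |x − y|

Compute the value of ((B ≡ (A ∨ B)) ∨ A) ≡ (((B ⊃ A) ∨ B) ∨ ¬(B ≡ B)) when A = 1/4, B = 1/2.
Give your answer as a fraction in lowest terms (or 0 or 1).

A ∨ B = 1/4 ∨ 1/2 = 1/2
B ≡ (A ∨ B) = 1/2 ≡ 1/2 = 1
(B ≡ (A ∨ B)) ∨ A = 1 ∨ 1/4 = 1
B ⊃ A = 1/2 ⊃ 1/4 = 3/4
(B ⊃ A) ∨ B = 3/4 ∨ 1/2 = 3/4
B ≡ B = 1/2 ≡ 1/2 = 1
¬(B ≡ B) = ¬1 = 0
((B ⊃ A) ∨ B) ∨ ¬(B ≡ B) = 3/4 ∨ 0 = 3/4
((B ≡ (A ∨ B)) ∨ A) ≡ (((B ⊃ A) ∨ B) ∨ ¬(B ≡ B)) = 1 ≡ 3/4 = 3/4

3/4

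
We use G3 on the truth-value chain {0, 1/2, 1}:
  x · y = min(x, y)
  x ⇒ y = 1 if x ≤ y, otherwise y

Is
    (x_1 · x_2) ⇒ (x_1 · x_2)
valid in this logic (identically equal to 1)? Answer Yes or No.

x_1 = 0, x_2 = 0 ↦ 1
x_1 = 0, x_2 = 1/2 ↦ 1
x_1 = 0, x_2 = 1 ↦ 1
x_1 = 1/2, x_2 = 0 ↦ 1
x_1 = 1/2, x_2 = 1/2 ↦ 1
x_1 = 1/2, x_2 = 1 ↦ 1
x_1 = 1, x_2 = 0 ↦ 1
x_1 = 1, x_2 = 1/2 ↦ 1
x_1 = 1, x_2 = 1 ↦ 1
Every assignment gives a value ≥ 1.

Yes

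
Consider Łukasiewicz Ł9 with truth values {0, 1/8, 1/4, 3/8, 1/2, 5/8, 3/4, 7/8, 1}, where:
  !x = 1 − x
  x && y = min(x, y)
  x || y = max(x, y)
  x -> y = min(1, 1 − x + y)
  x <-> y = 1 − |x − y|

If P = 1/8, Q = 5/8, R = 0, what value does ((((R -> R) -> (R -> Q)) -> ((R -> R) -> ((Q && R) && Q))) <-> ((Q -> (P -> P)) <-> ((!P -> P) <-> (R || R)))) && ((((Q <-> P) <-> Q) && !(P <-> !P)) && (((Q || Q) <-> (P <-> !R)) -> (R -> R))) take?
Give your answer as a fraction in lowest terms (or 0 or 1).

1/4

R -> R = 0 -> 0 = 1
R -> Q = 0 -> 5/8 = 1
(R -> R) -> (R -> Q) = 1 -> 1 = 1
R -> R = 0 -> 0 = 1
Q && R = 5/8 && 0 = 0
(Q && R) && Q = 0 && 5/8 = 0
(R -> R) -> ((Q && R) && Q) = 1 -> 0 = 0
((R -> R) -> (R -> Q)) -> ((R -> R) -> ((Q && R) && Q)) = 1 -> 0 = 0
P -> P = 1/8 -> 1/8 = 1
Q -> (P -> P) = 5/8 -> 1 = 1
!P = !1/8 = 7/8
!P -> P = 7/8 -> 1/8 = 1/4
R || R = 0 || 0 = 0
(!P -> P) <-> (R || R) = 1/4 <-> 0 = 3/4
(Q -> (P -> P)) <-> ((!P -> P) <-> (R || R)) = 1 <-> 3/4 = 3/4
(((R -> R) -> (R -> Q)) -> ((R -> R) -> ((Q && R) && Q))) <-> ((Q -> (P -> P)) <-> ((!P -> P) <-> (R || R))) = 0 <-> 3/4 = 1/4
Q <-> P = 5/8 <-> 1/8 = 1/2
(Q <-> P) <-> Q = 1/2 <-> 5/8 = 7/8
!P = !1/8 = 7/8
P <-> !P = 1/8 <-> 7/8 = 1/4
!(P <-> !P) = !1/4 = 3/4
((Q <-> P) <-> Q) && !(P <-> !P) = 7/8 && 3/4 = 3/4
Q || Q = 5/8 || 5/8 = 5/8
!R = !0 = 1
P <-> !R = 1/8 <-> 1 = 1/8
(Q || Q) <-> (P <-> !R) = 5/8 <-> 1/8 = 1/2
R -> R = 0 -> 0 = 1
((Q || Q) <-> (P <-> !R)) -> (R -> R) = 1/2 -> 1 = 1
(((Q <-> P) <-> Q) && !(P <-> !P)) && (((Q || Q) <-> (P <-> !R)) -> (R -> R)) = 3/4 && 1 = 3/4
((((R -> R) -> (R -> Q)) -> ((R -> R) -> ((Q && R) && Q))) <-> ((Q -> (P -> P)) <-> ((!P -> P) <-> (R || R)))) && ((((Q <-> P) <-> Q) && !(P <-> !P)) && (((Q || Q) <-> (P <-> !R)) -> (R -> R))) = 1/4 && 3/4 = 1/4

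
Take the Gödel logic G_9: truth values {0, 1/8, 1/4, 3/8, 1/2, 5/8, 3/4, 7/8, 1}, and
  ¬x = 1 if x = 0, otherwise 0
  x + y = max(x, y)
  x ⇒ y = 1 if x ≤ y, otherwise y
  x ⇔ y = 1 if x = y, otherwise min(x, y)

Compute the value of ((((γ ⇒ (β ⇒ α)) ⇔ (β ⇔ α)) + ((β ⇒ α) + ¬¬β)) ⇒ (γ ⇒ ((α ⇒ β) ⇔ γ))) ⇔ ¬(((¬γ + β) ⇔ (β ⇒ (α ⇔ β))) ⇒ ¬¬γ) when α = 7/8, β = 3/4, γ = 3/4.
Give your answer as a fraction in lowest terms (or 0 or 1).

0

β ⇒ α = 3/4 ⇒ 7/8 = 1
γ ⇒ (β ⇒ α) = 3/4 ⇒ 1 = 1
β ⇔ α = 3/4 ⇔ 7/8 = 3/4
(γ ⇒ (β ⇒ α)) ⇔ (β ⇔ α) = 1 ⇔ 3/4 = 3/4
β ⇒ α = 3/4 ⇒ 7/8 = 1
¬β = ¬3/4 = 0
¬¬β = ¬0 = 1
(β ⇒ α) + ¬¬β = 1 + 1 = 1
((γ ⇒ (β ⇒ α)) ⇔ (β ⇔ α)) + ((β ⇒ α) + ¬¬β) = 3/4 + 1 = 1
α ⇒ β = 7/8 ⇒ 3/4 = 3/4
(α ⇒ β) ⇔ γ = 3/4 ⇔ 3/4 = 1
γ ⇒ ((α ⇒ β) ⇔ γ) = 3/4 ⇒ 1 = 1
(((γ ⇒ (β ⇒ α)) ⇔ (β ⇔ α)) + ((β ⇒ α) + ¬¬β)) ⇒ (γ ⇒ ((α ⇒ β) ⇔ γ)) = 1 ⇒ 1 = 1
¬γ = ¬3/4 = 0
¬γ + β = 0 + 3/4 = 3/4
α ⇔ β = 7/8 ⇔ 3/4 = 3/4
β ⇒ (α ⇔ β) = 3/4 ⇒ 3/4 = 1
(¬γ + β) ⇔ (β ⇒ (α ⇔ β)) = 3/4 ⇔ 1 = 3/4
¬γ = ¬3/4 = 0
¬¬γ = ¬0 = 1
((¬γ + β) ⇔ (β ⇒ (α ⇔ β))) ⇒ ¬¬γ = 3/4 ⇒ 1 = 1
¬(((¬γ + β) ⇔ (β ⇒ (α ⇔ β))) ⇒ ¬¬γ) = ¬1 = 0
((((γ ⇒ (β ⇒ α)) ⇔ (β ⇔ α)) + ((β ⇒ α) + ¬¬β)) ⇒ (γ ⇒ ((α ⇒ β) ⇔ γ))) ⇔ ¬(((¬γ + β) ⇔ (β ⇒ (α ⇔ β))) ⇒ ¬¬γ) = 1 ⇔ 0 = 0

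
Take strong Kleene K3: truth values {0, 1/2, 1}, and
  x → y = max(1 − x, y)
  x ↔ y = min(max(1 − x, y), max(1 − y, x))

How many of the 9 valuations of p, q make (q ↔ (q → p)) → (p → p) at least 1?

7

p = 0, q = 0 ↦ 1  ≥
p = 0, q = 1/2 ↦ 1  ≥
p = 0, q = 1 ↦ 1  ≥
p = 1/2, q = 0 ↦ 1  ≥
p = 1/2, q = 1/2 ↦ 1/2  <
p = 1/2, q = 1 ↦ 1/2  <
p = 1, q = 0 ↦ 1  ≥
p = 1, q = 1/2 ↦ 1  ≥
p = 1, q = 1 ↦ 1  ≥
So 7 of the 9 assignments meet the threshold.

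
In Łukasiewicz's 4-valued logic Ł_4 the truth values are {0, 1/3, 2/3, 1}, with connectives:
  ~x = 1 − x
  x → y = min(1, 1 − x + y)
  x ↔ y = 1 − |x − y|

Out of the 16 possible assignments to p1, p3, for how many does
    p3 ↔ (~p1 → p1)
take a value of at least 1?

4

p1 = 0, p3 = 0 ↦ 1  ≥
p1 = 0, p3 = 1/3 ↦ 2/3  <
p1 = 0, p3 = 2/3 ↦ 1/3  <
p1 = 0, p3 = 1 ↦ 0  <
p1 = 1/3, p3 = 0 ↦ 1/3  <
p1 = 1/3, p3 = 1/3 ↦ 2/3  <
p1 = 1/3, p3 = 2/3 ↦ 1  ≥
p1 = 1/3, p3 = 1 ↦ 2/3  <
p1 = 2/3, p3 = 0 ↦ 0  <
p1 = 2/3, p3 = 1/3 ↦ 1/3  <
p1 = 2/3, p3 = 2/3 ↦ 2/3  <
p1 = 2/3, p3 = 1 ↦ 1  ≥
p1 = 1, p3 = 0 ↦ 0  <
p1 = 1, p3 = 1/3 ↦ 1/3  <
p1 = 1, p3 = 2/3 ↦ 2/3  <
p1 = 1, p3 = 1 ↦ 1  ≥
So 4 of the 16 assignments meet the threshold.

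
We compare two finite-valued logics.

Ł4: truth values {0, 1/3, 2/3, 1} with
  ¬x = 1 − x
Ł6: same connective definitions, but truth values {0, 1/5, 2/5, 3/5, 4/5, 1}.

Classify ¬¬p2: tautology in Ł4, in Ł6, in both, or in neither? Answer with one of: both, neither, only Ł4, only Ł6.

neither

In Ł4: at p2 = 0 the value is 0 — not a tautology.
In Ł6: at p2 = 0 the value is 0 — not a tautology.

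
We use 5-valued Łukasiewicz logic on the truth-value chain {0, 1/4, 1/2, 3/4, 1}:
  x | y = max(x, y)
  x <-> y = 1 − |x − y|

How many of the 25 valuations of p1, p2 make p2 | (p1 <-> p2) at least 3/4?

value 1: 9 assignments (counts)
value 3/4: 9 assignments (counts)
value 1/2: 4 assignments
value 1/4: 2 assignments
value 0: 1 assignment
So 18 of the 25 assignments meet the threshold.

18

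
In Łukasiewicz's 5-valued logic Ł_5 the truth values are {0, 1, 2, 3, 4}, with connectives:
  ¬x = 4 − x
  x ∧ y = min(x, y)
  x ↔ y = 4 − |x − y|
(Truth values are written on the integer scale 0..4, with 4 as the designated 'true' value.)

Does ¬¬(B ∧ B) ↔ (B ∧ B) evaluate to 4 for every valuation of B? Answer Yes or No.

B = 0 ↦ 4
B = 1 ↦ 4
B = 2 ↦ 4
B = 3 ↦ 4
B = 4 ↦ 4
Every assignment gives a value ≥ 4.

Yes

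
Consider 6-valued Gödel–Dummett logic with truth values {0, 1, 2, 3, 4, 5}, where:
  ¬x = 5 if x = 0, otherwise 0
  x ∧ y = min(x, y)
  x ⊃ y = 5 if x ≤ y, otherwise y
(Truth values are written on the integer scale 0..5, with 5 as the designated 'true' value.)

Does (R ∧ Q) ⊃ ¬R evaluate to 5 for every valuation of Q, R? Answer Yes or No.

Counterexample: take Q = 1, R = 1.
R ∧ Q = 1 ∧ 1 = 1
¬R = ¬1 = 0
(R ∧ Q) ⊃ ¬R = 1 ⊃ 0 = 0
This gives 0 ≠ 5.

No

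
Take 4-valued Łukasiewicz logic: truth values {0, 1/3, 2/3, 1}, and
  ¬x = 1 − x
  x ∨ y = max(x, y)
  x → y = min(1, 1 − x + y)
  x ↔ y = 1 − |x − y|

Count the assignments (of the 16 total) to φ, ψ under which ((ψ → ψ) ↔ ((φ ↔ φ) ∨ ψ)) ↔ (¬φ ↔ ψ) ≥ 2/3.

φ = 0, ψ = 0 ↦ 0  <
φ = 0, ψ = 1/3 ↦ 1/3  <
φ = 0, ψ = 2/3 ↦ 2/3  ≥
φ = 0, ψ = 1 ↦ 1  ≥
φ = 1/3, ψ = 0 ↦ 1/3  <
φ = 1/3, ψ = 1/3 ↦ 2/3  ≥
φ = 1/3, ψ = 2/3 ↦ 1  ≥
φ = 1/3, ψ = 1 ↦ 2/3  ≥
φ = 2/3, ψ = 0 ↦ 2/3  ≥
φ = 2/3, ψ = 1/3 ↦ 1  ≥
φ = 2/3, ψ = 2/3 ↦ 2/3  ≥
φ = 2/3, ψ = 1 ↦ 1/3  <
φ = 1, ψ = 0 ↦ 1  ≥
φ = 1, ψ = 1/3 ↦ 2/3  ≥
φ = 1, ψ = 2/3 ↦ 1/3  <
φ = 1, ψ = 1 ↦ 0  <
So 10 of the 16 assignments meet the threshold.

10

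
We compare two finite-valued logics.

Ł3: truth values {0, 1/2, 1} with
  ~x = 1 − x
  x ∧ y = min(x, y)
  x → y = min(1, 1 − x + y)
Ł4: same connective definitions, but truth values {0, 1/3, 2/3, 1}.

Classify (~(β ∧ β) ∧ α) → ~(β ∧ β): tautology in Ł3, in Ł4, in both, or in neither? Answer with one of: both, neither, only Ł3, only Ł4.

both

In Ł3: every assignment gives 1 — tautology.
In Ł4: every assignment gives 1 — tautology.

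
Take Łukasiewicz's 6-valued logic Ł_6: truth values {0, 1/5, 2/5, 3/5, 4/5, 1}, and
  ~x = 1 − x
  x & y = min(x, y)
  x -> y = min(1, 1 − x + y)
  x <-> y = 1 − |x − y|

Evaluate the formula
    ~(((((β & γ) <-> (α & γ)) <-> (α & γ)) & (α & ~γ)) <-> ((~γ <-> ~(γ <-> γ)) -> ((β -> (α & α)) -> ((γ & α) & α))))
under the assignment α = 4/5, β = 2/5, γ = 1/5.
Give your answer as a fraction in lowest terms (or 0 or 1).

4/5

β & γ = 2/5 & 1/5 = 1/5
α & γ = 4/5 & 1/5 = 1/5
(β & γ) <-> (α & γ) = 1/5 <-> 1/5 = 1
α & γ = 4/5 & 1/5 = 1/5
((β & γ) <-> (α & γ)) <-> (α & γ) = 1 <-> 1/5 = 1/5
~γ = ~1/5 = 4/5
α & ~γ = 4/5 & 4/5 = 4/5
(((β & γ) <-> (α & γ)) <-> (α & γ)) & (α & ~γ) = 1/5 & 4/5 = 1/5
~γ = ~1/5 = 4/5
γ <-> γ = 1/5 <-> 1/5 = 1
~(γ <-> γ) = ~1 = 0
~γ <-> ~(γ <-> γ) = 4/5 <-> 0 = 1/5
α & α = 4/5 & 4/5 = 4/5
β -> (α & α) = 2/5 -> 4/5 = 1
γ & α = 1/5 & 4/5 = 1/5
(γ & α) & α = 1/5 & 4/5 = 1/5
(β -> (α & α)) -> ((γ & α) & α) = 1 -> 1/5 = 1/5
(~γ <-> ~(γ <-> γ)) -> ((β -> (α & α)) -> ((γ & α) & α)) = 1/5 -> 1/5 = 1
((((β & γ) <-> (α & γ)) <-> (α & γ)) & (α & ~γ)) <-> ((~γ <-> ~(γ <-> γ)) -> ((β -> (α & α)) -> ((γ & α) & α))) = 1/5 <-> 1 = 1/5
~(((((β & γ) <-> (α & γ)) <-> (α & γ)) & (α & ~γ)) <-> ((~γ <-> ~(γ <-> γ)) -> ((β -> (α & α)) -> ((γ & α) & α)))) = ~1/5 = 4/5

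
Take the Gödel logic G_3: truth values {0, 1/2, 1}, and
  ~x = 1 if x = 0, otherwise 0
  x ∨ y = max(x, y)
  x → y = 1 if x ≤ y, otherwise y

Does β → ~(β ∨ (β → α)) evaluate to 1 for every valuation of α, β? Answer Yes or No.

Counterexample: take α = 0, β = 1/2.
β → α = 1/2 → 0 = 0
β ∨ (β → α) = 1/2 ∨ 0 = 1/2
~(β ∨ (β → α)) = ~1/2 = 0
β → ~(β ∨ (β → α)) = 1/2 → 0 = 0
This gives 0 ≠ 1.

No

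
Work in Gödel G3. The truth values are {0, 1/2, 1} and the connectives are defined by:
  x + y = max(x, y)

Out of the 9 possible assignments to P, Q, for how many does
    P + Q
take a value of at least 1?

P = 0, Q = 0 ↦ 0  <
P = 0, Q = 1/2 ↦ 1/2  <
P = 0, Q = 1 ↦ 1  ≥
P = 1/2, Q = 0 ↦ 1/2  <
P = 1/2, Q = 1/2 ↦ 1/2  <
P = 1/2, Q = 1 ↦ 1  ≥
P = 1, Q = 0 ↦ 1  ≥
P = 1, Q = 1/2 ↦ 1  ≥
P = 1, Q = 1 ↦ 1  ≥
So 5 of the 9 assignments meet the threshold.

5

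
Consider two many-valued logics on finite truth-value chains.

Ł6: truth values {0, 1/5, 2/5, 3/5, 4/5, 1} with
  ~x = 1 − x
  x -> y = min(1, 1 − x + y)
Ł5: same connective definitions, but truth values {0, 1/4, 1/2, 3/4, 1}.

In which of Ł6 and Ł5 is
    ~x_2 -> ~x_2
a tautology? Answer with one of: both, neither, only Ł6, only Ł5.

In Ł6: every assignment gives 1 — tautology.
In Ł5: every assignment gives 1 — tautology.

both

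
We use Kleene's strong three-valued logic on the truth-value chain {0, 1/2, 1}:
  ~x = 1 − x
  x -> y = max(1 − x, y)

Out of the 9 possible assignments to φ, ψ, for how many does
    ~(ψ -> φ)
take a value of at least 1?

φ = 0, ψ = 0 ↦ 0  <
φ = 0, ψ = 1/2 ↦ 1/2  <
φ = 0, ψ = 1 ↦ 1  ≥
φ = 1/2, ψ = 0 ↦ 0  <
φ = 1/2, ψ = 1/2 ↦ 1/2  <
φ = 1/2, ψ = 1 ↦ 1/2  <
φ = 1, ψ = 0 ↦ 0  <
φ = 1, ψ = 1/2 ↦ 0  <
φ = 1, ψ = 1 ↦ 0  <
So 1 of the 9 assignments meets the threshold.

1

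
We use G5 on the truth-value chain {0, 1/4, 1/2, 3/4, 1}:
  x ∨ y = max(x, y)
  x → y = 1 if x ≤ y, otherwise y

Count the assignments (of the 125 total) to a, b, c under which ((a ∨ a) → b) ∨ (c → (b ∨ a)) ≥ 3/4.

118

value 1: 115 assignments (counts)
value 3/4: 3 assignments (counts)
value 1/2: 4 assignments
value 1/4: 3 assignments
So 118 of the 125 assignments meet the threshold.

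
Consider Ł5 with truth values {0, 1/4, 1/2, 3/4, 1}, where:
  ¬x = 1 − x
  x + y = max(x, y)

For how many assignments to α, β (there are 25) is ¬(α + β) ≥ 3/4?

value 1: 1 assignment (counts)
value 3/4: 3 assignments (counts)
value 1/2: 5 assignments
value 1/4: 7 assignments
value 0: 9 assignments
So 4 of the 25 assignments meet the threshold.

4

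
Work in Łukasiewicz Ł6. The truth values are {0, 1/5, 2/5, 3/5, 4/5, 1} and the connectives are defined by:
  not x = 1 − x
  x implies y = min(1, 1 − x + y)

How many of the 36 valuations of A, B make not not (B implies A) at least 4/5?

26

value 1: 21 assignments (counts)
value 4/5: 5 assignments (counts)
value 3/5: 4 assignments
value 2/5: 3 assignments
value 1/5: 2 assignments
value 0: 1 assignment
So 26 of the 36 assignments meet the threshold.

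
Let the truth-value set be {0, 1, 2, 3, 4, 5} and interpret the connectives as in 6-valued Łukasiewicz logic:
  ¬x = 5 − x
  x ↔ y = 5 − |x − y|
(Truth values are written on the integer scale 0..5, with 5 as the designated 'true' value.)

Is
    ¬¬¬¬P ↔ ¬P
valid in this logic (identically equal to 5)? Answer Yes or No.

Counterexample: take P = 0.
¬P = ¬0 = 5
¬¬P = ¬5 = 0
¬¬¬P = ¬0 = 5
¬¬¬¬P = ¬5 = 0
¬P = ¬0 = 5
¬¬¬¬P ↔ ¬P = 0 ↔ 5 = 0
This gives 0 ≠ 5.

No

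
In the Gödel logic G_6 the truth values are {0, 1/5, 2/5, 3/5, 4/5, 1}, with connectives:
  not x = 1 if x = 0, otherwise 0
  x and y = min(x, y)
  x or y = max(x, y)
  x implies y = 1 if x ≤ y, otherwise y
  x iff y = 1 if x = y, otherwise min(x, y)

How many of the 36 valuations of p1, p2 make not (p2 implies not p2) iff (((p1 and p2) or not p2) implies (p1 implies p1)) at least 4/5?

value 1: 30 assignments (counts)
value 0: 6 assignments
So 30 of the 36 assignments meet the threshold.

30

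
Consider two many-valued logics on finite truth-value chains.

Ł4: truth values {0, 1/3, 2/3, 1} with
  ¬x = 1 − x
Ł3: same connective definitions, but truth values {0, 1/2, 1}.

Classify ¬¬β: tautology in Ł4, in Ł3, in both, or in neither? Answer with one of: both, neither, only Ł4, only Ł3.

In Ł4: at β = 0 the value is 0 — not a tautology.
In Ł3: at β = 0 the value is 0 — not a tautology.

neither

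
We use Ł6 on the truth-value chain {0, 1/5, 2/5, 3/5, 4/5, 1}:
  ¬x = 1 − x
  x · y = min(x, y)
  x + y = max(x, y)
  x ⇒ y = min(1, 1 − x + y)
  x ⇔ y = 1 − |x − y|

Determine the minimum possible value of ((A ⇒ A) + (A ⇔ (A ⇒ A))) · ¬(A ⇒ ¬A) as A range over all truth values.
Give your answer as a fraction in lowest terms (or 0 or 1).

Take A = 0:
A ⇒ A = 0 ⇒ 0 = 1
A ⇒ A = 0 ⇒ 0 = 1
A ⇔ (A ⇒ A) = 0 ⇔ 1 = 0
(A ⇒ A) + (A ⇔ (A ⇒ A)) = 1 + 0 = 1
¬A = ¬0 = 1
A ⇒ ¬A = 0 ⇒ 1 = 1
¬(A ⇒ ¬A) = ¬1 = 0
((A ⇒ A) + (A ⇔ (A ⇒ A))) · ¬(A ⇒ ¬A) = 1 · 0 = 0
No assignment yields a value below 0, so this is the minimum.

0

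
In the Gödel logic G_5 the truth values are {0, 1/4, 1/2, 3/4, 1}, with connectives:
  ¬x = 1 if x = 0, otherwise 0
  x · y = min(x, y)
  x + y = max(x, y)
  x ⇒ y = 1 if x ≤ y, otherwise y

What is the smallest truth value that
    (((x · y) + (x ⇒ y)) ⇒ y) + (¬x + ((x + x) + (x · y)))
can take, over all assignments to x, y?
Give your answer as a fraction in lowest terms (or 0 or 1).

Take x = 1/4, y = 1/4:
x · y = 1/4 · 1/4 = 1/4
x ⇒ y = 1/4 ⇒ 1/4 = 1
(x · y) + (x ⇒ y) = 1/4 + 1 = 1
((x · y) + (x ⇒ y)) ⇒ y = 1 ⇒ 1/4 = 1/4
¬x = ¬1/4 = 0
x + x = 1/4 + 1/4 = 1/4
x · y = 1/4 · 1/4 = 1/4
(x + x) + (x · y) = 1/4 + 1/4 = 1/4
¬x + ((x + x) + (x · y)) = 0 + 1/4 = 1/4
(((x · y) + (x ⇒ y)) ⇒ y) + (¬x + ((x + x) + (x · y))) = 1/4 + 1/4 = 1/4
No assignment yields a value below 1/4, so this is the minimum.

1/4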